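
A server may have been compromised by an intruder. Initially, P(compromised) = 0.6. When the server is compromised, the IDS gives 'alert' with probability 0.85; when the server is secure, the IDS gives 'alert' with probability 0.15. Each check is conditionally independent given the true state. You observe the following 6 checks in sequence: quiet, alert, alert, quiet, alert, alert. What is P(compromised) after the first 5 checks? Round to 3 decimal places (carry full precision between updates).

After 'quiet': P(compromised) = 0.15·0.6000 / (0.15·0.6000 + 0.85·0.4000) ≈ 0.2093
After 'alert': P(compromised) = 0.85·0.2093 / (0.85·0.2093 + 0.15·0.7907) ≈ 0.6000
After 'alert': P(compromised) = 0.85·0.6000 / (0.85·0.6000 + 0.15·0.4000) ≈ 0.8947
After 'quiet': P(compromised) = 0.15·0.8947 / (0.15·0.8947 + 0.85·0.1053) ≈ 0.6000
After 'alert': P(compromised) = 0.85·0.6000 / (0.85·0.6000 + 0.15·0.4000) ≈ 0.8947

0.895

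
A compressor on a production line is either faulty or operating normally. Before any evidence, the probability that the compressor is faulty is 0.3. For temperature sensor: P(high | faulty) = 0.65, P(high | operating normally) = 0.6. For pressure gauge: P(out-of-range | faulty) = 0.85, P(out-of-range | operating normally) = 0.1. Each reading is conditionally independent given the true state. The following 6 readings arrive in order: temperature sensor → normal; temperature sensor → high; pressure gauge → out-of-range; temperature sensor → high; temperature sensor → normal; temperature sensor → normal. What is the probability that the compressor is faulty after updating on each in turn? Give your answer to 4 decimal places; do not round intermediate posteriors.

0.7412

After temperature sensor='normal': P(faulty) = 0.35·0.3000 / (0.35·0.3000 + 0.4·0.7000) ≈ 0.2727
After temperature sensor='high': P(faulty) = 0.65·0.2727 / (0.65·0.2727 + 0.6·0.7273) ≈ 0.2889
After pressure gauge='out-of-range': P(faulty) = 0.85·0.2889 / (0.85·0.2889 + 0.1·0.7111) ≈ 0.7754
After temperature sensor='high': P(faulty) = 0.65·0.7754 / (0.65·0.7754 + 0.6·0.2246) ≈ 0.7891
After temperature sensor='normal': P(faulty) = 0.35·0.7891 / (0.35·0.7891 + 0.4·0.2109) ≈ 0.7660
After temperature sensor='normal': P(faulty) = 0.35·0.7660 / (0.35·0.7660 + 0.4·0.2340) ≈ 0.7412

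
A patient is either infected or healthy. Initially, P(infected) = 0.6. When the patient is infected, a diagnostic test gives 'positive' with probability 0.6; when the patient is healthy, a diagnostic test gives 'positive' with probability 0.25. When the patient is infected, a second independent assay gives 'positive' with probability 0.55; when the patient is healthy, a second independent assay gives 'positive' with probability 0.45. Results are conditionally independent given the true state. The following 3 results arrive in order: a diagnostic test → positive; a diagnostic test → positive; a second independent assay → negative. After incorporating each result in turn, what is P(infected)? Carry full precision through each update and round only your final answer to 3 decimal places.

0.876

After a diagnostic test='positive': P(infected) = 0.6·0.6000 / (0.6·0.6000 + 0.25·0.4000) ≈ 0.7826
After a diagnostic test='positive': P(infected) = 0.6·0.7826 / (0.6·0.7826 + 0.25·0.2174) ≈ 0.8963
After a second independent assay='negative': P(infected) = 0.45·0.8963 / (0.45·0.8963 + 0.55·0.1037) ≈ 0.8761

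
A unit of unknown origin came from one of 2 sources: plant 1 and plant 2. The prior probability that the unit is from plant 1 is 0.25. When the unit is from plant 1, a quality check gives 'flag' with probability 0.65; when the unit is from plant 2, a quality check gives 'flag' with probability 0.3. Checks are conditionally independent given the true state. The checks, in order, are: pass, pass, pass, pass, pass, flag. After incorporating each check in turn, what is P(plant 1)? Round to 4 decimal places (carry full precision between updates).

After 'pass': P(plant 1) = 0.35·0.2500 / (0.35·0.2500 + 0.7·0.7500) ≈ 0.1429
After 'pass': P(plant 1) = 0.35·0.1429 / (0.35·0.1429 + 0.7·0.8571) ≈ 0.0769
After 'pass': P(plant 1) = 0.35·0.0769 / (0.35·0.0769 + 0.7·0.9231) ≈ 0.0400
After 'pass': P(plant 1) = 0.35·0.0400 / (0.35·0.0400 + 0.7·0.9600) ≈ 0.0204
After 'pass': P(plant 1) = 0.35·0.0204 / (0.35·0.0204 + 0.7·0.9796) ≈ 0.0103
After 'flag': P(plant 1) = 0.65·0.0103 / (0.65·0.0103 + 0.3·0.9897) ≈ 0.0221

0.0221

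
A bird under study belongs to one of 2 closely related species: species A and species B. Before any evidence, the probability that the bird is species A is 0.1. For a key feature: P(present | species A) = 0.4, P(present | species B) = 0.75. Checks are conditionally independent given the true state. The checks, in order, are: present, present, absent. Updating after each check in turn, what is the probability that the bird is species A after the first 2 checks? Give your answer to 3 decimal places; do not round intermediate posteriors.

Each posterior becomes the prior for the next update.
After 'present': P(species A) = 0.4·0.1000 / (0.4·0.1000 + 0.75·0.9000) ≈ 0.0559
After 'present': P(species A) = 0.4·0.0559 / (0.4·0.0559 + 0.75·0.9441) ≈ 0.0306

0.031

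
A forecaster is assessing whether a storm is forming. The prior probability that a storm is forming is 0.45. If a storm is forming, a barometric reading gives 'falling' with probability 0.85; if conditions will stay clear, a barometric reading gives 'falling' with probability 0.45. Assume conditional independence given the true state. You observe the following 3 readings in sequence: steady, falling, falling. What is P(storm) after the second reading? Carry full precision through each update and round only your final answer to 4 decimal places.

0.2965

After 'steady': P(storm) = 0.15·0.4500 / (0.15·0.4500 + 0.55·0.5500) ≈ 0.1824
After 'falling': P(storm) = 0.85·0.1824 / (0.85·0.1824 + 0.45·0.8176) ≈ 0.2965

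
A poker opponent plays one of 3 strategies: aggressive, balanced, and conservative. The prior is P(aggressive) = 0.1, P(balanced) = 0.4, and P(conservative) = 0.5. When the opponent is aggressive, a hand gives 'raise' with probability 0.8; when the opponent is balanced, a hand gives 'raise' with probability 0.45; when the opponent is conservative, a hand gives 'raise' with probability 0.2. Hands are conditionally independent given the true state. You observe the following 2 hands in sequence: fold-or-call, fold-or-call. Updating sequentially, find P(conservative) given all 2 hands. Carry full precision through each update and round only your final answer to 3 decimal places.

0.719

After 'fold-or-call': normaliser = 0.2·0.1000 + 0.55·0.4000 + 0.8·0.5000; P(aggressive) ≈ 0.0312, P(balanced) ≈ 0.3438, P(conservative) ≈ 0.6250
After 'fold-or-call': normaliser = 0.2·0.0312 + 0.55·0.3438 + 0.8·0.6250; P(aggressive) ≈ 0.0090, P(balanced) ≈ 0.2719, P(conservative) ≈ 0.7191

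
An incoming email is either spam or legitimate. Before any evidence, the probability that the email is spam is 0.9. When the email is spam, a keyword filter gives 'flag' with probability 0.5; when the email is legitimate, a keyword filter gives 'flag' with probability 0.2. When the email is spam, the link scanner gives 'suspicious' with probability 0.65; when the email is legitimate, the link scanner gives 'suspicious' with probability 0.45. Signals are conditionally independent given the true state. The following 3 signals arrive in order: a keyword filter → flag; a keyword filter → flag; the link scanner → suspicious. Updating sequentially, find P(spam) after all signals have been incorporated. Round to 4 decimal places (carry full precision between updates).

After a keyword filter='flag': P(spam) = 0.5·0.9000 / (0.5·0.9000 + 0.2·0.1000) ≈ 0.9574
After a keyword filter='flag': P(spam) = 0.5·0.9574 / (0.5·0.9574 + 0.2·0.0426) ≈ 0.9825
After the link scanner='suspicious': P(spam) = 0.65·0.9825 / (0.65·0.9825 + 0.45·0.0175) ≈ 0.9878

0.9878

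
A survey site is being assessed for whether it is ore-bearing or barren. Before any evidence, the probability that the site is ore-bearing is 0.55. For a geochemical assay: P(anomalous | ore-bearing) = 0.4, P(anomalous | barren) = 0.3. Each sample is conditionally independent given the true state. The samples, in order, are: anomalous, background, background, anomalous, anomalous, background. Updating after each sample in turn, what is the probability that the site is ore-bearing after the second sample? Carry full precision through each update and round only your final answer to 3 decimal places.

After 'anomalous': P(ore) = 0.4·0.5500 / (0.4·0.5500 + 0.3·0.4500) ≈ 0.6197
After 'background': P(ore) = 0.6·0.6197 / (0.6·0.6197 + 0.7·0.3803) ≈ 0.5828

0.583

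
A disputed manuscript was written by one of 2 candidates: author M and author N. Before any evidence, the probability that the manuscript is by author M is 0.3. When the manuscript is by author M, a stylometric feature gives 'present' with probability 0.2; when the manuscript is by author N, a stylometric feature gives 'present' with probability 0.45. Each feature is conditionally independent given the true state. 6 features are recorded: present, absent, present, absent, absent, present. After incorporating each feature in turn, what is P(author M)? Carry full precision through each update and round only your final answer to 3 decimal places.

0.104

After 'present': P(author M) = 0.2·0.3000 / (0.2·0.3000 + 0.45·0.7000) ≈ 0.1600
After 'absent': P(author M) = 0.8·0.1600 / (0.8·0.1600 + 0.55·0.8400) ≈ 0.2169
After 'present': P(author M) = 0.2·0.2169 / (0.2·0.2169 + 0.45·0.7831) ≈ 0.1096
After 'absent': P(author M) = 0.8·0.1096 / (0.8·0.1096 + 0.55·0.8904) ≈ 0.1519
After 'absent': P(author M) = 0.8·0.1519 / (0.8·0.1519 + 0.55·0.8481) ≈ 0.2067
After 'present': P(author M) = 0.2·0.2067 / (0.2·0.2067 + 0.45·0.7933) ≈ 0.1038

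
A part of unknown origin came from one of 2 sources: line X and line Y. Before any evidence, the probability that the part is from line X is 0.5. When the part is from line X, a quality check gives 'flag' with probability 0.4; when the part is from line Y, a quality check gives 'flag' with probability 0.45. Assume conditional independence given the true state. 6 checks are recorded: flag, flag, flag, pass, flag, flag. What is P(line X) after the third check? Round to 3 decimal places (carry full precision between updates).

After 'flag': P(line X) = 0.4·0.5000 / (0.4·0.5000 + 0.45·0.5000) ≈ 0.4706
After 'flag': P(line X) = 0.4·0.4706 / (0.4·0.4706 + 0.45·0.5294) ≈ 0.4414
After 'flag': P(line X) = 0.4·0.4414 / (0.4·0.4414 + 0.45·0.5586) ≈ 0.4126

0.413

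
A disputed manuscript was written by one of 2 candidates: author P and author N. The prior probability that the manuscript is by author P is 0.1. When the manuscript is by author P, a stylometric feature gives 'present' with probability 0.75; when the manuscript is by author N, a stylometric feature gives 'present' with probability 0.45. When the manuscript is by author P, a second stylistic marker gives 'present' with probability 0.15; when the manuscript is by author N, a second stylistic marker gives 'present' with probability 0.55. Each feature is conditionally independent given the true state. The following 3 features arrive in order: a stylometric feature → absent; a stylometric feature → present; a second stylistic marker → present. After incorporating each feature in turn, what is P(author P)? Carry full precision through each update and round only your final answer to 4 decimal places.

After a stylometric feature='absent': P(author P) = 0.25·0.1000 / (0.25·0.1000 + 0.55·0.9000) ≈ 0.0481
After a stylometric feature='present': P(author P) = 0.75·0.0481 / (0.75·0.0481 + 0.45·0.9519) ≈ 0.0776
After a second stylistic marker='present': P(author P) = 0.15·0.0776 / (0.15·0.0776 + 0.55·0.9224) ≈ 0.0224

0.0224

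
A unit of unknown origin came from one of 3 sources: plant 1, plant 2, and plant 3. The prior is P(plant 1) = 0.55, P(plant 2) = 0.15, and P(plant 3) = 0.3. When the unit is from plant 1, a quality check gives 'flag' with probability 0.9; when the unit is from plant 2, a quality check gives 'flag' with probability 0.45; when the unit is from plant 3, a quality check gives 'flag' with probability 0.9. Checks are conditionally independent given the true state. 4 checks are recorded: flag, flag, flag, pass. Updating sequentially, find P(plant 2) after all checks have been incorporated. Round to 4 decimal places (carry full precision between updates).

0.1082

After 'flag': normaliser = 0.9·0.5500 + 0.45·0.1500 + 0.9·0.3000; P(plant 1) ≈ 0.5946, P(plant 2) ≈ 0.0811, P(plant 3) ≈ 0.3243
After 'flag': normaliser = 0.9·0.5946 + 0.45·0.0811 + 0.9·0.3243; P(plant 1) ≈ 0.6197, P(plant 2) ≈ 0.0423, P(plant 3) ≈ 0.3380
After 'flag': normaliser = 0.9·0.6197 + 0.45·0.0423 + 0.9·0.3380; P(plant 1) ≈ 0.6331, P(plant 2) ≈ 0.0216, P(plant 3) ≈ 0.3453
After 'pass': normaliser = 0.1·0.6331 + 0.55·0.0216 + 0.1·0.3453; P(plant 1) ≈ 0.5770, P(plant 2) ≈ 0.1082, P(plant 3) ≈ 0.3148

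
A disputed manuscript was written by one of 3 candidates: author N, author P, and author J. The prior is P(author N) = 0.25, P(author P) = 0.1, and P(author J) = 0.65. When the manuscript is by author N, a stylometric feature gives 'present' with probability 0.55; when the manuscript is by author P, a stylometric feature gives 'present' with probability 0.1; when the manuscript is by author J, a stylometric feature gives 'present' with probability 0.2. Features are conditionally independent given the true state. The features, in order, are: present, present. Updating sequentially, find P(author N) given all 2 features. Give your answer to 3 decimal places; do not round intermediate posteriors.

After 'present': normaliser = 0.55·0.2500 + 0.1·0.1000 + 0.2·0.6500; P(author N) ≈ 0.4955, P(author P) ≈ 0.0360, P(author J) ≈ 0.4685
After 'present': normaliser = 0.55·0.4955 + 0.1·0.0360 + 0.2·0.4685; P(author N) ≈ 0.7369, P(author P) ≈ 0.0097, P(author J) ≈ 0.2533

0.737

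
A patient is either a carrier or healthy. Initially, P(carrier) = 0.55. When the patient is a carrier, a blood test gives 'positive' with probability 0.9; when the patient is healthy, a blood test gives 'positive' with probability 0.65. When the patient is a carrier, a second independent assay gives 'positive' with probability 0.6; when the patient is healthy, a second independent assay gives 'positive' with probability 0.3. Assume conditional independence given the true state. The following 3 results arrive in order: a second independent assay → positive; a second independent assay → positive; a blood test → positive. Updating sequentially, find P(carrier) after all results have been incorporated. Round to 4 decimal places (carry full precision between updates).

Each posterior becomes the prior for the next update.
After a second independent assay='positive': P(carrier) = 0.6·0.5500 / (0.6·0.5500 + 0.3·0.4500) ≈ 0.7097
After a second independent assay='positive': P(carrier) = 0.6·0.7097 / (0.6·0.7097 + 0.3·0.2903) ≈ 0.8302
After a blood test='positive': P(carrier) = 0.9·0.8302 / (0.9·0.8302 + 0.65·0.1698) ≈ 0.8713

0.8713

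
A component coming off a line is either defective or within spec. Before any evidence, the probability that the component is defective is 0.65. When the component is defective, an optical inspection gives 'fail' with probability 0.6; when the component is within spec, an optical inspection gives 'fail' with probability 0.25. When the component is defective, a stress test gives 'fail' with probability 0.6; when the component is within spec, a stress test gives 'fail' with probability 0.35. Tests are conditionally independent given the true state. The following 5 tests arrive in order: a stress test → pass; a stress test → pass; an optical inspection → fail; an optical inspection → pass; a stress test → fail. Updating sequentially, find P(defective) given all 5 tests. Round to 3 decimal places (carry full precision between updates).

0.607

After a stress test='pass': P(defective) = 0.4·0.6500 / (0.4·0.6500 + 0.65·0.3500) ≈ 0.5333
After a stress test='pass': P(defective) = 0.4·0.5333 / (0.4·0.5333 + 0.65·0.4667) ≈ 0.4129
After an optical inspection='fail': P(defective) = 0.6·0.4129 / (0.6·0.4129 + 0.25·0.5871) ≈ 0.6280
After an optical inspection='pass': P(defective) = 0.4·0.6280 / (0.4·0.6280 + 0.75·0.3720) ≈ 0.4737
After a stress test='fail': P(defective) = 0.6·0.4737 / (0.6·0.4737 + 0.35·0.5263) ≈ 0.6068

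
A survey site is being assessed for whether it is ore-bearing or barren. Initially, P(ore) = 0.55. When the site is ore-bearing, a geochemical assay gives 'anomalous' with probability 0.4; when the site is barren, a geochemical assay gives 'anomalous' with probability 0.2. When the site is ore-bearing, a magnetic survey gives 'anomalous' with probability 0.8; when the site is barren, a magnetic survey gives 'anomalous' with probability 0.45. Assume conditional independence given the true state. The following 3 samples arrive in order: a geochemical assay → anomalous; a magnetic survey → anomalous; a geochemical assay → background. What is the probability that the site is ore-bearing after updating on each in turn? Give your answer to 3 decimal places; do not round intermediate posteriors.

0.765

After a geochemical assay='anomalous': P(ore) = 0.4·0.5500 / (0.4·0.5500 + 0.2·0.4500) ≈ 0.7097
After a magnetic survey='anomalous': P(ore) = 0.8·0.7097 / (0.8·0.7097 + 0.45·0.2903) ≈ 0.8129
After a geochemical assay='background': P(ore) = 0.6·0.8129 / (0.6·0.8129 + 0.8·0.1871) ≈ 0.7652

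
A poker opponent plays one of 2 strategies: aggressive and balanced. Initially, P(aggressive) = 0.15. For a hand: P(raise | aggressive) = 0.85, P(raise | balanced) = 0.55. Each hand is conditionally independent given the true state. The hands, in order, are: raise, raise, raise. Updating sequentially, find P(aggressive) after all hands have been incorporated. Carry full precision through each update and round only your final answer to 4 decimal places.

After 'raise': P(aggressive) = 0.85·0.1500 / (0.85·0.1500 + 0.55·0.8500) ≈ 0.2143
After 'raise': P(aggressive) = 0.85·0.2143 / (0.85·0.2143 + 0.55·0.7857) ≈ 0.2965
After 'raise': P(aggressive) = 0.85·0.2965 / (0.85·0.2965 + 0.55·0.7035) ≈ 0.3944

0.3944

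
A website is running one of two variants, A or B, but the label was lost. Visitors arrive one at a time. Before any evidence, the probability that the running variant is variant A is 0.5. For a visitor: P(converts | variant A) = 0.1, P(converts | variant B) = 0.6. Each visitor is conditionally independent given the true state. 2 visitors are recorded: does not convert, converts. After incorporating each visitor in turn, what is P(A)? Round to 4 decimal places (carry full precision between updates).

0.2727

Each posterior becomes the prior for the next update.
After 'does not convert': P(A) = 0.9·0.5000 / (0.9·0.5000 + 0.4·0.5000) ≈ 0.6923
After 'converts': P(A) = 0.1·0.6923 / (0.1·0.6923 + 0.6·0.3077) ≈ 0.2727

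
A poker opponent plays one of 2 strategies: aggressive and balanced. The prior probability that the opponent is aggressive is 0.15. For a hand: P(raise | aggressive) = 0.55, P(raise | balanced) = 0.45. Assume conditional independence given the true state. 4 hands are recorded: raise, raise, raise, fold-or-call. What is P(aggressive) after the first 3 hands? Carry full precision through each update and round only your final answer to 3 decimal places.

0.244

After 'raise': P(aggressive) = 0.55·0.1500 / (0.55·0.1500 + 0.45·0.8500) ≈ 0.1774
After 'raise': P(aggressive) = 0.55·0.1774 / (0.55·0.1774 + 0.45·0.8226) ≈ 0.2086
After 'raise': P(aggressive) = 0.55·0.2086 / (0.55·0.2086 + 0.45·0.7914) ≈ 0.2437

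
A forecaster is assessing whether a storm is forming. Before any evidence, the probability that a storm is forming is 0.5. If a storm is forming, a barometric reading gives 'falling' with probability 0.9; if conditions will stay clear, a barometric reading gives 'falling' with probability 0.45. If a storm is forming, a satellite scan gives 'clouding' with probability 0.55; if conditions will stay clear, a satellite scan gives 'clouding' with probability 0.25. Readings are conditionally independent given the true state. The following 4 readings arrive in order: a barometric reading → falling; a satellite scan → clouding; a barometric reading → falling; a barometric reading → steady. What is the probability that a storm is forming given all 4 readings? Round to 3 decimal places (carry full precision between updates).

0.615

After a barometric reading='falling': P(storm) = 0.9·0.5000 / (0.9·0.5000 + 0.45·0.5000) ≈ 0.6667
After a satellite scan='clouding': P(storm) = 0.55·0.6667 / (0.55·0.6667 + 0.25·0.3333) ≈ 0.8148
After a barometric reading='falling': P(storm) = 0.9·0.8148 / (0.9·0.8148 + 0.45·0.1852) ≈ 0.8980
After a barometric reading='steady': P(storm) = 0.1·0.8980 / (0.1·0.8980 + 0.55·0.1020) ≈ 0.6154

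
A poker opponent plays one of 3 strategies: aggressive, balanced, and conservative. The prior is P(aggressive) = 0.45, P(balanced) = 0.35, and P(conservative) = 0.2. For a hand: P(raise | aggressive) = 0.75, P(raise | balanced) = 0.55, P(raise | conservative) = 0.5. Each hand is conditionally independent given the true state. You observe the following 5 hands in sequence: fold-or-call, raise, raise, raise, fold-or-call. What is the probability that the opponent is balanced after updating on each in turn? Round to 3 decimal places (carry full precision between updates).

0.394

After 'fold-or-call': normaliser = 0.25·0.4500 + 0.45·0.3500 + 0.5·0.2000; P(aggressive) ≈ 0.3041, P(balanced) ≈ 0.4257, P(conservative) ≈ 0.2703
After 'raise': normaliser = 0.75·0.3041 + 0.55·0.4257 + 0.5·0.2703; P(aggressive) ≈ 0.3818, P(balanced) ≈ 0.3920, P(conservative) ≈ 0.2262
After 'raise': normaliser = 0.75·0.3818 + 0.55·0.3920 + 0.5·0.2262; P(aggressive) ≈ 0.4656, P(balanced) ≈ 0.3505, P(conservative) ≈ 0.1839
After 'raise': normaliser = 0.75·0.4656 + 0.55·0.3505 + 0.5·0.1839; P(aggressive) ≈ 0.5508, P(balanced) ≈ 0.3041, P(conservative) ≈ 0.1451
After 'fold-or-call': normaliser = 0.25·0.5508 + 0.45·0.3041 + 0.5·0.1451; P(aggressive) ≈ 0.3967, P(balanced) ≈ 0.3943, P(conservative) ≈ 0.2090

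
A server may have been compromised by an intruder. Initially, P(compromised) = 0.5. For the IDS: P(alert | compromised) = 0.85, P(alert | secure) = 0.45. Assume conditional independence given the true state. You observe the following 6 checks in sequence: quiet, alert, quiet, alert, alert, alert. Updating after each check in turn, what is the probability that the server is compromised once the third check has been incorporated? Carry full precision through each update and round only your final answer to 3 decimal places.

0.123

After 'quiet': P(compromised) = 0.15·0.5000 / (0.15·0.5000 + 0.55·0.5000) ≈ 0.2143
After 'alert': P(compromised) = 0.85·0.2143 / (0.85·0.2143 + 0.45·0.7857) ≈ 0.3400
After 'quiet': P(compromised) = 0.15·0.3400 / (0.15·0.3400 + 0.55·0.6600) ≈ 0.1232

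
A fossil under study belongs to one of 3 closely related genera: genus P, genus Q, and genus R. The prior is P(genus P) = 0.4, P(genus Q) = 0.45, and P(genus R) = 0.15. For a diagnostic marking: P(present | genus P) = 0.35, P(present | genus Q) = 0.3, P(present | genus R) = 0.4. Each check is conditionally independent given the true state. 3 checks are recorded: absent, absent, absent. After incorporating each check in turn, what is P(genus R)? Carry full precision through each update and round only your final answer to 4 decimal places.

0.1092

After 'absent': normaliser = 0.65·0.4000 + 0.7·0.4500 + 0.6·0.1500; P(genus P) ≈ 0.3910, P(genus Q) ≈ 0.4737, P(genus R) ≈ 0.1353
After 'absent': normaliser = 0.65·0.3910 + 0.7·0.4737 + 0.6·0.1353; P(genus P) ≈ 0.3811, P(genus Q) ≈ 0.4972, P(genus R) ≈ 0.1218
After 'absent': normaliser = 0.65·0.3811 + 0.7·0.4972 + 0.6·0.1218; P(genus P) ≈ 0.3704, P(genus Q) ≈ 0.5204, P(genus R) ≈ 0.1092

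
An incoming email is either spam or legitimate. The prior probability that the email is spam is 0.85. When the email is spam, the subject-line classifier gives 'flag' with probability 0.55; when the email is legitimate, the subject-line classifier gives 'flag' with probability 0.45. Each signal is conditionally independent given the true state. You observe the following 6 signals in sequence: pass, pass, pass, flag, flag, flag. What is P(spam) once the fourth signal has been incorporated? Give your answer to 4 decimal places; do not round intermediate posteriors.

0.7914

After 'pass': P(spam) = 0.45·0.8500 / (0.45·0.8500 + 0.55·0.1500) ≈ 0.8226
After 'pass': P(spam) = 0.45·0.8226 / (0.45·0.8226 + 0.55·0.1774) ≈ 0.7914
After 'pass': P(spam) = 0.45·0.7914 / (0.45·0.7914 + 0.55·0.2086) ≈ 0.7563
After 'flag': P(spam) = 0.55·0.7563 / (0.55·0.7563 + 0.45·0.2437) ≈ 0.7914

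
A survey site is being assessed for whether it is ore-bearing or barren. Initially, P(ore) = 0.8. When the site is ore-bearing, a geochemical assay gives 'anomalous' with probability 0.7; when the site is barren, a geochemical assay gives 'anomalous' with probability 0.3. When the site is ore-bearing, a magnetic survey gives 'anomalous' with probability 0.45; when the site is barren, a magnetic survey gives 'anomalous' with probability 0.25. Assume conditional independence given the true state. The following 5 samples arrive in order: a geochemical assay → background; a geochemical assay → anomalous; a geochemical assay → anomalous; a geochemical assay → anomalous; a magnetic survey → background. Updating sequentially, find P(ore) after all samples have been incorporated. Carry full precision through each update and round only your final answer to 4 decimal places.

0.9411

After a geochemical assay='background': P(ore) = 0.3·0.8000 / (0.3·0.8000 + 0.7·0.2000) ≈ 0.6316
After a geochemical assay='anomalous': P(ore) = 0.7·0.6316 / (0.7·0.6316 + 0.3·0.3684) ≈ 0.8000
After a geochemical assay='anomalous': P(ore) = 0.7·0.8000 / (0.7·0.8000 + 0.3·0.2000) ≈ 0.9032
After a geochemical assay='anomalous': P(ore) = 0.7·0.9032 / (0.7·0.9032 + 0.3·0.0968) ≈ 0.9561
After a magnetic survey='background': P(ore) = 0.55·0.9561 / (0.55·0.9561 + 0.75·0.0439) ≈ 0.9411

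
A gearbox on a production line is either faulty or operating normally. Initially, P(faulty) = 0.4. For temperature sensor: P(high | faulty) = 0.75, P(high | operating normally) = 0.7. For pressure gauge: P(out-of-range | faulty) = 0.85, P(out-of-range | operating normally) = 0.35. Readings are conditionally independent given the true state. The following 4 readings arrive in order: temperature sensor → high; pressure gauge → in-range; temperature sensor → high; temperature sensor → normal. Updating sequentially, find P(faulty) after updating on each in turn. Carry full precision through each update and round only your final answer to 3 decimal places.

0.128

After temperature sensor='high': P(faulty) = 0.75·0.4000 / (0.75·0.4000 + 0.7·0.6000) ≈ 0.4167
After pressure gauge='in-range': P(faulty) = 0.15·0.4167 / (0.15·0.4167 + 0.65·0.5833) ≈ 0.1415
After temperature sensor='high': P(faulty) = 0.75·0.1415 / (0.75·0.1415 + 0.7·0.8585) ≈ 0.1501
After temperature sensor='normal': P(faulty) = 0.25·0.1501 / (0.25·0.1501 + 0.3·0.8499) ≈ 0.1283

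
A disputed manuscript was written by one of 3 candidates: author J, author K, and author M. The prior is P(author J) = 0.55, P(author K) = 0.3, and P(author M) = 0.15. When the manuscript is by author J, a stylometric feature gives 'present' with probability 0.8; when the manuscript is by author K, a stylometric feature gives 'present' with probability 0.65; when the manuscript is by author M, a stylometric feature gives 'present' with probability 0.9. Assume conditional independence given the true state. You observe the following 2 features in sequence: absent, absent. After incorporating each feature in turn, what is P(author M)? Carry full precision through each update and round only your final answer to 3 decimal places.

Each posterior becomes the prior for the next update.
After 'absent': normaliser = 0.2·0.5500 + 0.35·0.3000 + 0.1·0.1500; P(author J) ≈ 0.4783, P(author K) ≈ 0.4565, P(author M) ≈ 0.0652
After 'absent': normaliser = 0.2·0.4783 + 0.35·0.4565 + 0.1·0.0652; P(author J) ≈ 0.3651, P(author K) ≈ 0.6100, P(author M) ≈ 0.0249

0.025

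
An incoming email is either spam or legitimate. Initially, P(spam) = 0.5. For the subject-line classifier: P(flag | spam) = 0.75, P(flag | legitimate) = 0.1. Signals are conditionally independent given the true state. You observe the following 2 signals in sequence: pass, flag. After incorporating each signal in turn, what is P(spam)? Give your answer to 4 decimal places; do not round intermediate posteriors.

After 'pass': P(spam) = 0.25·0.5000 / (0.25·0.5000 + 0.9·0.5000) ≈ 0.2174
After 'flag': P(spam) = 0.75·0.2174 / (0.75·0.2174 + 0.1·0.7826) ≈ 0.6757

0.6757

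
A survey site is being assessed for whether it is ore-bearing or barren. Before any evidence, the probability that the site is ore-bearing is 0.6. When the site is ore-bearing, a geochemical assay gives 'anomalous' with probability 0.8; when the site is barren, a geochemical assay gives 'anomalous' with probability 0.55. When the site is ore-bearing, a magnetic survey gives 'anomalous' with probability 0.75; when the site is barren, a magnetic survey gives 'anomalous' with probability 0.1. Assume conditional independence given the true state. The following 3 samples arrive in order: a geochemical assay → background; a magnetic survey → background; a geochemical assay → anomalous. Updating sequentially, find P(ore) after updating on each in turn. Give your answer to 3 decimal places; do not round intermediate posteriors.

0.212

After a geochemical assay='background': P(ore) = 0.2·0.6000 / (0.2·0.6000 + 0.45·0.4000) ≈ 0.4000
After a magnetic survey='background': P(ore) = 0.25·0.4000 / (0.25·0.4000 + 0.9·0.6000) ≈ 0.1562
After a geochemical assay='anomalous': P(ore) = 0.8·0.1562 / (0.8·0.1562 + 0.55·0.8438) ≈ 0.2122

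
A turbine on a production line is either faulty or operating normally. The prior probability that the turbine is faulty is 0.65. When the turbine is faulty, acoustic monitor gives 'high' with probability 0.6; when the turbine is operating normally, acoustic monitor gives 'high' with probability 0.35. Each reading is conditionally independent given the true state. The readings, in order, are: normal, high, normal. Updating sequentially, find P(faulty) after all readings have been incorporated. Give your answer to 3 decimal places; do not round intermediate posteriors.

After 'normal': P(faulty) = 0.4·0.6500 / (0.4·0.6500 + 0.65·0.3500) ≈ 0.5333
After 'high': P(faulty) = 0.6·0.5333 / (0.6·0.5333 + 0.35·0.4667) ≈ 0.6621
After 'normal': P(faulty) = 0.4·0.6621 / (0.4·0.6621 + 0.65·0.3379) ≈ 0.5466

0.547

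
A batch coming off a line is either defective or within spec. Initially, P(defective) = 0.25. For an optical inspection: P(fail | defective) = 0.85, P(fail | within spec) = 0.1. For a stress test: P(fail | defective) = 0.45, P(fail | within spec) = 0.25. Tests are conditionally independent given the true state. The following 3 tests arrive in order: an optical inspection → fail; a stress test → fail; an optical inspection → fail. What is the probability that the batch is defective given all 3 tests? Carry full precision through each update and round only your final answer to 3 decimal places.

After an optical inspection='fail': P(defective) = 0.85·0.2500 / (0.85·0.2500 + 0.1·0.7500) ≈ 0.7391
After a stress test='fail': P(defective) = 0.45·0.7391 / (0.45·0.7391 + 0.25·0.2609) ≈ 0.8361
After an optical inspection='fail': P(defective) = 0.85·0.8361 / (0.85·0.8361 + 0.1·0.1639) ≈ 0.9775

0.977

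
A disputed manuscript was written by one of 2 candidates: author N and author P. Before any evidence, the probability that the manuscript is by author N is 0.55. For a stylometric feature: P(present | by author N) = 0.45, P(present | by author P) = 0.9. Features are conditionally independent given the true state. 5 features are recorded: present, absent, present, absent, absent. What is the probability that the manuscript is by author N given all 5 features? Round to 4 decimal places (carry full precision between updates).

After 'present': P(author N) = 0.45·0.5500 / (0.45·0.5500 + 0.9·0.4500) ≈ 0.3793
After 'absent': P(author N) = 0.55·0.3793 / (0.55·0.3793 + 0.1·0.6207) ≈ 0.7707
After 'present': P(author N) = 0.45·0.7707 / (0.45·0.7707 + 0.9·0.2293) ≈ 0.6269
After 'absent': P(author N) = 0.55·0.6269 / (0.55·0.6269 + 0.1·0.3731) ≈ 0.9024
After 'absent': P(author N) = 0.55·0.9024 / (0.55·0.9024 + 0.1·0.0976) ≈ 0.9807

0.9807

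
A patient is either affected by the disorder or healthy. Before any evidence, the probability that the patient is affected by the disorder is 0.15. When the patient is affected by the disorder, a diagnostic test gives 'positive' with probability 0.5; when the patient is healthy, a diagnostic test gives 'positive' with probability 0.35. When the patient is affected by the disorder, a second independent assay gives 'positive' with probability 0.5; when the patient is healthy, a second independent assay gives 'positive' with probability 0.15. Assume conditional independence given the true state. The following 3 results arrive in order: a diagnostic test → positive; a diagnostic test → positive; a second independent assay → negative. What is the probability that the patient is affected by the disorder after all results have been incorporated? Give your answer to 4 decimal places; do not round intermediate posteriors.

0.1748

After a diagnostic test='positive': P(affected) = 0.5·0.1500 / (0.5·0.1500 + 0.35·0.8500) ≈ 0.2013
After a diagnostic test='positive': P(affected) = 0.5·0.2013 / (0.5·0.2013 + 0.35·0.7987) ≈ 0.2648
After a second independent assay='negative': P(affected) = 0.5·0.2648 / (0.5·0.2648 + 0.85·0.7352) ≈ 0.1748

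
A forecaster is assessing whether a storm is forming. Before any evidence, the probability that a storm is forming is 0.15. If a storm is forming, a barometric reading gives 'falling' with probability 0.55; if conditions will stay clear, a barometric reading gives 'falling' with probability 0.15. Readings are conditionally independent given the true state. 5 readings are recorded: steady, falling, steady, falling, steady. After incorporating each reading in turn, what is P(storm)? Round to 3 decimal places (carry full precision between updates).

After 'steady': P(storm) = 0.45·0.1500 / (0.45·0.1500 + 0.85·0.8500) ≈ 0.0854
After 'falling': P(storm) = 0.55·0.0854 / (0.55·0.0854 + 0.15·0.9146) ≈ 0.2552
After 'steady': P(storm) = 0.45·0.2552 / (0.45·0.2552 + 0.85·0.7448) ≈ 0.1535
After 'falling': P(storm) = 0.55·0.1535 / (0.55·0.1535 + 0.15·0.8465) ≈ 0.3994
After 'steady': P(storm) = 0.45·0.3994 / (0.45·0.3994 + 0.85·0.6006) ≈ 0.2604

0.260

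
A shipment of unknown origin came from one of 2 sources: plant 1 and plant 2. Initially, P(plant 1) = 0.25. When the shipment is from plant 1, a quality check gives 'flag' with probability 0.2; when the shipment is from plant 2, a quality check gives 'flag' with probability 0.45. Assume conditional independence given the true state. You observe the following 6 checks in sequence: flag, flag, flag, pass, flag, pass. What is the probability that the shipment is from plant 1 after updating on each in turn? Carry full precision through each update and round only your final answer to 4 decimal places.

0.0268

After 'flag': P(plant 1) = 0.2·0.2500 / (0.2·0.2500 + 0.45·0.7500) ≈ 0.1290
After 'flag': P(plant 1) = 0.2·0.1290 / (0.2·0.1290 + 0.45·0.8710) ≈ 0.0618
After 'flag': P(plant 1) = 0.2·0.0618 / (0.2·0.0618 + 0.45·0.9382) ≈ 0.0284
After 'pass': P(plant 1) = 0.8·0.0284 / (0.8·0.0284 + 0.55·0.9716) ≈ 0.0408
After 'flag': P(plant 1) = 0.2·0.0408 / (0.2·0.0408 + 0.45·0.9592) ≈ 0.0186
After 'pass': P(plant 1) = 0.8·0.0186 / (0.8·0.0186 + 0.55·0.9814) ≈ 0.0268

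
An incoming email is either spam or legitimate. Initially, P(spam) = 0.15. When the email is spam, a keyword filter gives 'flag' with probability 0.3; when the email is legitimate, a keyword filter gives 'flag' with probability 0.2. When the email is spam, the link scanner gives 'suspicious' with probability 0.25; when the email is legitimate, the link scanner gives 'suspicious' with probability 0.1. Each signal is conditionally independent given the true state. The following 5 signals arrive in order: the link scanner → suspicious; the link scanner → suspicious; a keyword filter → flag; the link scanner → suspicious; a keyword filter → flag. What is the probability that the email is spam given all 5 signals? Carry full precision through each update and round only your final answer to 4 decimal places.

0.8612

After the link scanner='suspicious': P(spam) = 0.25·0.1500 / (0.25·0.1500 + 0.1·0.8500) ≈ 0.3061
After the link scanner='suspicious': P(spam) = 0.25·0.3061 / (0.25·0.3061 + 0.1·0.6939) ≈ 0.5245
After a keyword filter='flag': P(spam) = 0.3·0.5245 / (0.3·0.5245 + 0.2·0.4755) ≈ 0.6233
After the link scanner='suspicious': P(spam) = 0.25·0.6233 / (0.25·0.6233 + 0.1·0.3767) ≈ 0.8053
After a keyword filter='flag': P(spam) = 0.3·0.8053 / (0.3·0.8053 + 0.2·0.1947) ≈ 0.8612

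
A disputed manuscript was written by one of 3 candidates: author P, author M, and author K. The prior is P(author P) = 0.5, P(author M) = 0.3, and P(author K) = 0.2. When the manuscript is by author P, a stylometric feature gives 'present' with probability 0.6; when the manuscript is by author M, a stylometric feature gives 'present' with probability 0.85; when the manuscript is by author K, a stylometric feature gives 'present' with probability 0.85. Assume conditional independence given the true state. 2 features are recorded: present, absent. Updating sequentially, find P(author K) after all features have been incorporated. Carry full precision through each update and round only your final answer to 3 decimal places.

Apply Bayes' rule sequentially, carrying P(author K) forward.
After 'present': normaliser = 0.6·0.5000 + 0.85·0.3000 + 0.85·0.2000; P(author P) ≈ 0.4138, P(author M) ≈ 0.3517, P(author K) ≈ 0.2345
After 'absent': normaliser = 0.4·0.4138 + 0.15·0.3517 + 0.15·0.2345; P(author P) ≈ 0.6531, P(author M) ≈ 0.2082, P(author K) ≈ 0.1388

0.139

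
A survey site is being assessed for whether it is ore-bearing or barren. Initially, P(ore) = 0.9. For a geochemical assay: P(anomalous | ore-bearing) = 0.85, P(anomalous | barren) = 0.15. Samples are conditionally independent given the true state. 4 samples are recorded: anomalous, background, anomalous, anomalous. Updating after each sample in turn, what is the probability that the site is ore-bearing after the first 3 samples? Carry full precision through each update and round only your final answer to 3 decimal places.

0.981

Each posterior becomes the prior for the next update.
After 'anomalous': P(ore) = 0.85·0.9000 / (0.85·0.9000 + 0.15·0.1000) ≈ 0.9808
After 'background': P(ore) = 0.15·0.9808 / (0.15·0.9808 + 0.85·0.0192) ≈ 0.9000
After 'anomalous': P(ore) = 0.85·0.9000 / (0.85·0.9000 + 0.15·0.1000) ≈ 0.9808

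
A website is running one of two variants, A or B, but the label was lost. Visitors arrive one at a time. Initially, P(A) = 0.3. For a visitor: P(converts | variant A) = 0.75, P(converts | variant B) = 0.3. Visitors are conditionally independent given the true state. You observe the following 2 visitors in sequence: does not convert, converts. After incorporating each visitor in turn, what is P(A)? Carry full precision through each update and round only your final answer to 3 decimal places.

After 'does not convert': P(A) = 0.25·0.3000 / (0.25·0.3000 + 0.7·0.7000) ≈ 0.1327
After 'converts': P(A) = 0.75·0.1327 / (0.75·0.1327 + 0.3·0.8673) ≈ 0.2768

0.277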